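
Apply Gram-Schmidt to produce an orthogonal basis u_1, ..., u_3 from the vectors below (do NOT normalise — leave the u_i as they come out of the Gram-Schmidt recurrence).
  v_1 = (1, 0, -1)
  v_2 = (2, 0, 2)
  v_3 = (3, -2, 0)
Orthogonal basis:
  u_1 = (1, 0, -1)
  u_2 = (2, 0, 2)
  u_3 = (0, -2, 0)

Apply the Gram-Schmidt recurrence
  u_1 = v_1
  u_i = v_i − Σ_{j<i} ((v_i · u_j) / (u_j · u_j)) · u_j.

Step by step this gives:
  u_1 = (1, 0, -1)
  u_2 = (2, 0, 2)
  u_3 = (0, -2, 0)

Orthogonality check:
  u_2 · u_1 = 0 (should be 0)
  u_3 · u_1 = 0 (should be 0)
  u_3 · u_2 = 0 (should be 0)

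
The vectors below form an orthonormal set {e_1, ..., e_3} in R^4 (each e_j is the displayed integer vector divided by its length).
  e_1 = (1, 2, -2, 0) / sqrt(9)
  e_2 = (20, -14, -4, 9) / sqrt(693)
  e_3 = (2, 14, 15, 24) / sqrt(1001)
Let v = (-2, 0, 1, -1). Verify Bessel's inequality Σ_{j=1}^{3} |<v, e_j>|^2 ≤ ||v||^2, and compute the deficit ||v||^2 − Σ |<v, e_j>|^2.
Σ |<v, e_j>|^2 = 6; ||v||^2 = 6; deficit = 0

Write each e_j = u_j / sqrt(<u_j, u_j>) where u_j is the displayed integer vector. Then <v, e_j> = <v, u_j> / sqrt(<u_j, u_j>), so |<v, e_j>|^2 = <v, u_j>^2 / <u_j, u_j>.
Coefficients: <v, e_1> = -4/sqrt(9), <v, e_2> = -53/sqrt(693), <v, e_3> = -13/sqrt(1001).
Square and sum: Σ |<v, e_j>|^2 = 6.
Compute ||v||^2 = v·v = 6.
Deficit = 6 − 6 = 0 ≥ 0, confirming Bessel's inequality. (The deficit equals ||v − Σ <v,e_j> e_j||^2, the squared distance from v to span{e_j}.)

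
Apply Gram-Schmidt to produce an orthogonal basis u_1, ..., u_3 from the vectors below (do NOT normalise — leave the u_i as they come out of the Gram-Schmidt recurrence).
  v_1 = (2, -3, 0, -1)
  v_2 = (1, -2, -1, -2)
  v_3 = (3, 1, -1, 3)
Orthogonal basis:
  u_1 = (2, -3, 0, -1)
  u_2 = (-3/7, 1/7, -1, -9/7)
  u_3 = (12/5, 6/5, -12/5, 6/5)

Apply the Gram-Schmidt recurrence
  u_1 = v_1
  u_i = v_i − Σ_{j<i} ((v_i · u_j) / (u_j · u_j)) · u_j.

Step by step this gives:
  u_1 = (2, -3, 0, -1)
  u_2 = (-3/7, 1/7, -1, -9/7)
  u_3 = (12/5, 6/5, -12/5, 6/5)

Orthogonality check:
  u_2 · u_1 = 0 (should be 0)
  u_3 · u_1 = 0 (should be 0)
  u_3 · u_2 = 0 (should be 0)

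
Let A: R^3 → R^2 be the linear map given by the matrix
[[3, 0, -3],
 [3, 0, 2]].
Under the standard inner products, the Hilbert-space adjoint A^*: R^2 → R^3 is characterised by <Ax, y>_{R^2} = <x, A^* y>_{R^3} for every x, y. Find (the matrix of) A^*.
A^* = A^T =
[[3, 3],
 [0, 0],
 [-3, 2]]

For real matrices with standard dot products, the defining identity <Ax, y> = <x, A^* y> gives (Ax)^T y = x^T (A^*) y, i.e. x^T A^T y = x^T (A^*) y. Since this holds for all x, y, we must have A^* = A^T. Therefore
A^* =
[[3, 3],
 [0, 0],
 [-3, 2]].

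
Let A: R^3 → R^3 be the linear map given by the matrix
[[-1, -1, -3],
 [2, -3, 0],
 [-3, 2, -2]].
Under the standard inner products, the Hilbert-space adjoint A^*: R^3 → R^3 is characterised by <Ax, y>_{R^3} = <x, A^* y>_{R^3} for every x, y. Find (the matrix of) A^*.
A^* = A^T =
[[-1, 2, -3],
 [-1, -3, 2],
 [-3, 0, -2]]

For real matrices with standard dot products, the defining identity <Ax, y> = <x, A^* y> gives (Ax)^T y = x^T (A^*) y, i.e. x^T A^T y = x^T (A^*) y. Since this holds for all x, y, we must have A^* = A^T. Therefore
A^* =
[[-1, 2, -3],
 [-1, -3, 2],
 [-3, 0, -2]].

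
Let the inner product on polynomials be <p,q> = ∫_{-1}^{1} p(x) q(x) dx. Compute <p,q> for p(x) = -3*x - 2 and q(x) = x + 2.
<p,q> = -10

Expand the product: p(x)·q(x) = -3*x^2 - 8*x - 4.
∫_{-1}^{1} of each monomial x^k gives [2/(k+1) if k even, 0 if k odd]. Integrating term-by-term (or equivalently evaluating the antiderivative F(x) = -x^3 - 4*x^2 - 4*x at the endpoints):
  F(1) − F(−1) = -9 − (1) = -10.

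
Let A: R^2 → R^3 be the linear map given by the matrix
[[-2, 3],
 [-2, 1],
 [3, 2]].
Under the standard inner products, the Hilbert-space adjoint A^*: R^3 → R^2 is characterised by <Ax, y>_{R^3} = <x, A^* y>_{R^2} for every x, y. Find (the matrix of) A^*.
A^* = A^T =
[[-2, -2, 3],
 [3, 1, 2]]

For real matrices with standard dot products, the defining identity <Ax, y> = <x, A^* y> gives (Ax)^T y = x^T (A^*) y, i.e. x^T A^T y = x^T (A^*) y. Since this holds for all x, y, we must have A^* = A^T. Therefore
A^* =
[[-2, -2, 3],
 [3, 1, 2]].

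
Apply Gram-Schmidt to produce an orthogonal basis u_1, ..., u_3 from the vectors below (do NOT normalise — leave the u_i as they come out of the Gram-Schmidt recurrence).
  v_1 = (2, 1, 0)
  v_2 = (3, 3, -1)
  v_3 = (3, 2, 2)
Orthogonal basis:
  u_1 = (2, 1, 0)
  u_2 = (-3/5, 6/5, -1)
  u_3 = (-1/2, 1, 3/2)

Apply the Gram-Schmidt recurrence
  u_1 = v_1
  u_i = v_i − Σ_{j<i} ((v_i · u_j) / (u_j · u_j)) · u_j.

Step by step this gives:
  u_1 = (2, 1, 0)
  u_2 = (-3/5, 6/5, -1)
  u_3 = (-1/2, 1, 3/2)

Orthogonality check:
  u_2 · u_1 = 0 (should be 0)
  u_3 · u_1 = 0 (should be 0)
  u_3 · u_2 = 0 (should be 0)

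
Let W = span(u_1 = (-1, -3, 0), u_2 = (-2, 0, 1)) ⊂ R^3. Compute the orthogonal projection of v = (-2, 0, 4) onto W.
proj_W(v) = (-73/23, 9/23, 38/23)

Set up U = [u_1 | ... | u_2] ∈ R^(3×2). The projector onto W = col(U) is P = U (U^T U)^(-1) U^T.
Compute U^T U =
  [10, 2]
  [2, 5],
and U^T v = (2, 8).
Solve U^T U · c = U^T v for the coefficients: c = (-3/23, 38/23). The projection is proj_W(v) = U c.
Check: (v - proj_W(v)) · u_1 = 0  (should be 0).
Check: (v - proj_W(v)) · u_2 = 0  (should be 0).
Result: proj_W(v) = (-73/23, 9/23, 38/23).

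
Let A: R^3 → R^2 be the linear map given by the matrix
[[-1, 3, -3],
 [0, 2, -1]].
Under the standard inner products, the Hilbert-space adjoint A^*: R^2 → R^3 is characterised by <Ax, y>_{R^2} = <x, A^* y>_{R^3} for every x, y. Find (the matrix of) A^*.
A^* = A^T =
[[-1, 0],
 [3, 2],
 [-3, -1]]

For real matrices with standard dot products, the defining identity <Ax, y> = <x, A^* y> gives (Ax)^T y = x^T (A^*) y, i.e. x^T A^T y = x^T (A^*) y. Since this holds for all x, y, we must have A^* = A^T. Therefore
A^* =
[[-1, 0],
 [3, 2],
 [-3, -1]].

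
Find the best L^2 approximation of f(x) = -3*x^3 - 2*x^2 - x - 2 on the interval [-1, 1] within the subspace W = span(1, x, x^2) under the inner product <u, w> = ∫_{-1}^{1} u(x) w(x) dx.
g(x) = -2*x^2 - 14*x/5 - 2

The best approximation g ∈ W is the orthogonal projection of f onto W. Writing g = a_0 + a_1 x + a_2 x^2, the coefficients solve the normal equations G · a = b where
  G_{ij} = <φ_i, φ_j> and b_i = <f, φ_i>, with φ_0 = 1, φ_1 = x, φ_2 = x^2.
G =
  [2, 0, 2/3]
  [0, 2/3, 0]
  [2/3, 0, 2/5],
b = (-16/3, -28/15, -32/15).
Solving gives a_0 = -2, a_1 = -14/5, a_2 = -2, so
  g(x) = -2*x^2 - 14*x/5 - 2.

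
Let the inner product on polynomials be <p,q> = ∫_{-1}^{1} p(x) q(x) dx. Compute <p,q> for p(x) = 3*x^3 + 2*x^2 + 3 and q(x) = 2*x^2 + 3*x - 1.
<p,q> = 28/15

Expand the product: p(x)·q(x) = 6*x^5 + 13*x^4 + 3*x^3 + 4*x^2 + 9*x - 3.
∫_{-1}^{1} of each monomial x^k gives [2/(k+1) if k even, 0 if k odd]. Integrating term-by-term (or equivalently evaluating the antiderivative F(x) = x^6 + 13*x^5/5 + 3*x^4/4 + 4*x^3/3 + 9*x^2/2 - 3*x at the endpoints):
  F(1) − F(−1) = 431/60 − (319/60) = 28/15.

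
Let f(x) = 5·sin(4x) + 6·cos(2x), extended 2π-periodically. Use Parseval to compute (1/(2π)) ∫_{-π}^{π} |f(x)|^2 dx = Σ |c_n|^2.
Σ |c_n|^2 = 61/2

Expand |f|^2 and use orthogonality of {sin(nx), cos(mx)} on [-π, π]:
  ∫_{-π}^{π} sin(nx)^2 dx = π, ∫ cos(mx)^2 dx = π, and cross terms integrate to 0.
So ∫_{-π}^{π} f(x)^2 dx = 5^2 · π + 6^2 · π = (25 + 36)π.
Divide by 2π: (25 + 36)/2 = 61/2.
By Parseval, this equals Σ |c_n|^2.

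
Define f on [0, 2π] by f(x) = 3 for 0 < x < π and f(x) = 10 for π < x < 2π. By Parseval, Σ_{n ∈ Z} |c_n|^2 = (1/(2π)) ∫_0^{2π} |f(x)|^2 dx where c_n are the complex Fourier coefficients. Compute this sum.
Σ |c_n|^2 = 109/2

Parseval equates the L^2 energy of f (normalised by 1/(2π)) with the ℓ^2 sum of its Fourier coefficients: (1/(2π)) ∫_0^{2π} |f|^2 = Σ |c_n|^2.
Compute the left side: (1/(2π)) [∫_0^π 3^2 dx + ∫_π^{2π} 10^2 dx] = (1/(2π)) · (9π + 100π) = (9 + 100)/2 = 109/2.
So Σ_{n ∈ Z} |c_n|^2 = 109/2.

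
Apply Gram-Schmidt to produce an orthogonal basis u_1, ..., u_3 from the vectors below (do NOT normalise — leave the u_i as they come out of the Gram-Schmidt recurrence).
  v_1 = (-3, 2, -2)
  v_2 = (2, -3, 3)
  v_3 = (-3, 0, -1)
Orthogonal basis:
  u_1 = (-3, 2, -2)
  u_2 = (-20/17, -15/17, 15/17)
  u_3 = (0, -1/2, -1/2)

Apply the Gram-Schmidt recurrence
  u_1 = v_1
  u_i = v_i − Σ_{j<i} ((v_i · u_j) / (u_j · u_j)) · u_j.

Step by step this gives:
  u_1 = (-3, 2, -2)
  u_2 = (-20/17, -15/17, 15/17)
  u_3 = (0, -1/2, -1/2)

Orthogonality check:
  u_2 · u_1 = 0 (should be 0)
  u_3 · u_1 = 0 (should be 0)
  u_3 · u_2 = 0 (should be 0)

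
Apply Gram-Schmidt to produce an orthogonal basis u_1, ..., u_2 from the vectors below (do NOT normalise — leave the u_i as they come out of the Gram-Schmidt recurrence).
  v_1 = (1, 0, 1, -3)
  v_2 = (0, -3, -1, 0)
Orthogonal basis:
  u_1 = (1, 0, 1, -3)
  u_2 = (1/11, -3, -10/11, -3/11)

Apply the Gram-Schmidt recurrence
  u_1 = v_1
  u_i = v_i − Σ_{j<i} ((v_i · u_j) / (u_j · u_j)) · u_j.

Step by step this gives:
  u_1 = (1, 0, 1, -3)
  u_2 = (1/11, -3, -10/11, -3/11)

Orthogonality check:
  u_2 · u_1 = 0 (should be 0)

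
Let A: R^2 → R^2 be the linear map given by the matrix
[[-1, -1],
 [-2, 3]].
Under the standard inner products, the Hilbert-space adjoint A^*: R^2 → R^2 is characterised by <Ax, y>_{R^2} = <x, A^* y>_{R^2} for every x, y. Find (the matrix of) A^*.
A^* = A^T =
[[-1, -2],
 [-1, 3]]

For real matrices with standard dot products, the defining identity <Ax, y> = <x, A^* y> gives (Ax)^T y = x^T (A^*) y, i.e. x^T A^T y = x^T (A^*) y. Since this holds for all x, y, we must have A^* = A^T. Therefore
A^* =
[[-1, -2],
 [-1, 3]].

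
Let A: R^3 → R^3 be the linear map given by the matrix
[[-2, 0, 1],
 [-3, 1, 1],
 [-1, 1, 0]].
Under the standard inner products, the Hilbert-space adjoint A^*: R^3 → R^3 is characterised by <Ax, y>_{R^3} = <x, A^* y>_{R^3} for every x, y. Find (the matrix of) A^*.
A^* = A^T =
[[-2, -3, -1],
 [0, 1, 1],
 [1, 1, 0]]

For real matrices with standard dot products, the defining identity <Ax, y> = <x, A^* y> gives (Ax)^T y = x^T (A^*) y, i.e. x^T A^T y = x^T (A^*) y. Since this holds for all x, y, we must have A^* = A^T. Therefore
A^* =
[[-2, -3, -1],
 [0, 1, 1],
 [1, 1, 0]].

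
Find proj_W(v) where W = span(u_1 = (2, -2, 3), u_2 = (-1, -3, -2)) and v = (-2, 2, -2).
proj_W(v) = (-14/9, 238/117, -266/117)

Set up U = [u_1 | ... | u_2] ∈ R^(3×2). The projector onto W = col(U) is P = U (U^T U)^(-1) U^T.
Compute U^T U =
  [17, -2]
  [-2, 14],
and U^T v = (-14, 0).
Solve U^T U · c = U^T v for the coefficients: c = (-98/117, -14/117). The projection is proj_W(v) = U c.
Check: (v - proj_W(v)) · u_1 = 0  (should be 0).
Check: (v - proj_W(v)) · u_2 = 0  (should be 0).
Result: proj_W(v) = (-14/9, 238/117, -266/117).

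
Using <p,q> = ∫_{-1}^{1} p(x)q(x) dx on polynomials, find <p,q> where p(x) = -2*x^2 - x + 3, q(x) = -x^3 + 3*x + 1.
<p,q> = 46/15

Expand the product: p(x)·q(x) = 2*x^5 + x^4 - 9*x^3 - 5*x^2 + 8*x + 3.
∫_{-1}^{1} of each monomial x^k gives [2/(k+1) if k even, 0 if k odd]. Integrating term-by-term (or equivalently evaluating the antiderivative F(x) = x^6/3 + x^5/5 - 9*x^4/4 - 5*x^3/3 + 4*x^2 + 3*x at the endpoints):
  F(1) − F(−1) = 217/60 − (11/20) = 46/15.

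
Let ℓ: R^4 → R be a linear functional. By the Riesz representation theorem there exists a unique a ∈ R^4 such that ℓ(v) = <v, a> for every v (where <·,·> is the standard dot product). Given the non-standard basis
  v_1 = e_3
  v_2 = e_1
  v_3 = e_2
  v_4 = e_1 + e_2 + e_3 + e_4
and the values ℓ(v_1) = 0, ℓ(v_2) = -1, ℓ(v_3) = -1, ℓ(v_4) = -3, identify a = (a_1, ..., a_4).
a = (-1, -1, 0, -1)

Write a = (a_1, ..., a_4) in the standard basis. For each basis vector v_i, ℓ(v_i) = <v_i, a> is a linear equation in the a_j's. Collect the n equations into a matrix system V a = ℓ, where row i of V is v_i (expressed in the standard basis). Since V is invertible (lower-triangular with 1s on the diagonal, up to permutation), solve by back-substitution:
  V =
[[0, 0, 1, 0],
 [1, 0, 0, 0],
 [0, 1, 0, 0],
 [1, 1, 1, 1]]
  V a = (0, -1, -1, -3)
Solving gives a = (-1, -1, 0, -1).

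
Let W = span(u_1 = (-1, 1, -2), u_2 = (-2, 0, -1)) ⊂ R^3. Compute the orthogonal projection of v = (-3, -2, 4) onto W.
proj_W(v) = (-37/14, -43/14, 23/7)

Set up U = [u_1 | ... | u_2] ∈ R^(3×2). The projector onto W = col(U) is P = U (U^T U)^(-1) U^T.
Compute U^T U =
  [6, 4]
  [4, 5],
and U^T v = (-7, 2).
Solve U^T U · c = U^T v for the coefficients: c = (-43/14, 20/7). The projection is proj_W(v) = U c.
Check: (v - proj_W(v)) · u_1 = 0  (should be 0).
Check: (v - proj_W(v)) · u_2 = 0  (should be 0).
Result: proj_W(v) = (-37/14, -43/14, 23/7).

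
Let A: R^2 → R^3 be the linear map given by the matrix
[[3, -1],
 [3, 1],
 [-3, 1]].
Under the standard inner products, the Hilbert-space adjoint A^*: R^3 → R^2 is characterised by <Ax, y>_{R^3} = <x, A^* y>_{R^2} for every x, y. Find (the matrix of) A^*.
A^* = A^T =
[[3, 3, -3],
 [-1, 1, 1]]

For real matrices with standard dot products, the defining identity <Ax, y> = <x, A^* y> gives (Ax)^T y = x^T (A^*) y, i.e. x^T A^T y = x^T (A^*) y. Since this holds for all x, y, we must have A^* = A^T. Therefore
A^* =
[[3, 3, -3],
 [-1, 1, 1]].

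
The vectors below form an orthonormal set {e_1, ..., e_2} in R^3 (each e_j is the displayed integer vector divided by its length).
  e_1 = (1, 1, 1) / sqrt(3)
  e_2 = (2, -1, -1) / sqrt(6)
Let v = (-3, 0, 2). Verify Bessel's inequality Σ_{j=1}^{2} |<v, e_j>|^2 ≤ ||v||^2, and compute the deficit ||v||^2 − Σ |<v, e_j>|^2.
Σ |<v, e_j>|^2 = 11; ||v||^2 = 13; deficit = 2

Write each e_j = u_j / sqrt(<u_j, u_j>) where u_j is the displayed integer vector. Then <v, e_j> = <v, u_j> / sqrt(<u_j, u_j>), so |<v, e_j>|^2 = <v, u_j>^2 / <u_j, u_j>.
Coefficients: <v, e_1> = -1/sqrt(3), <v, e_2> = -8/sqrt(6).
Square and sum: Σ |<v, e_j>|^2 = 11.
Compute ||v||^2 = v·v = 13.
Deficit = 13 − 11 = 2 ≥ 0, confirming Bessel's inequality. (The deficit equals ||v − Σ <v,e_j> e_j||^2, the squared distance from v to span{e_j}.)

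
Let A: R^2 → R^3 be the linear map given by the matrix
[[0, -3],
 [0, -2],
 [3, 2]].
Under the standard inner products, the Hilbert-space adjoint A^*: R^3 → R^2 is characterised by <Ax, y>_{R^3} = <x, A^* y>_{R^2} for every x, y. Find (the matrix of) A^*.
A^* = A^T =
[[0, 0, 3],
 [-3, -2, 2]]

For real matrices with standard dot products, the defining identity <Ax, y> = <x, A^* y> gives (Ax)^T y = x^T (A^*) y, i.e. x^T A^T y = x^T (A^*) y. Since this holds for all x, y, we must have A^* = A^T. Therefore
A^* =
[[0, 0, 3],
 [-3, -2, 2]].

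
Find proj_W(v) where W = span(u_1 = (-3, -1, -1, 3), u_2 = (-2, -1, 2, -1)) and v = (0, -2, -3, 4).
proj_W(v) = (-85/98, 2/49, -41/14, 188/49)

Set up U = [u_1 | ... | u_2] ∈ R^(4×2). The projector onto W = col(U) is P = U (U^T U)^(-1) U^T.
Compute U^T U =
  [20, 2]
  [2, 10],
and U^T v = (17, -8).
Solve U^T U · c = U^T v for the coefficients: c = (93/98, -97/98). The projection is proj_W(v) = U c.
Check: (v - proj_W(v)) · u_1 = 0  (should be 0).
Check: (v - proj_W(v)) · u_2 = 0  (should be 0).
Result: proj_W(v) = (-85/98, 2/49, -41/14, 188/49).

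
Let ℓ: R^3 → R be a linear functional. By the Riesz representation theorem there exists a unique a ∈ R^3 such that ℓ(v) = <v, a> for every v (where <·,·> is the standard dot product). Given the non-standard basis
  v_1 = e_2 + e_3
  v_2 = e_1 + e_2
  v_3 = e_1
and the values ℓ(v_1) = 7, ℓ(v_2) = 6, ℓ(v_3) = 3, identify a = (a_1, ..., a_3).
a = (3, 3, 4)

Write a = (a_1, ..., a_3) in the standard basis. For each basis vector v_i, ℓ(v_i) = <v_i, a> is a linear equation in the a_j's. Collect the n equations into a matrix system V a = ℓ, where row i of V is v_i (expressed in the standard basis). Since V is invertible (lower-triangular with 1s on the diagonal, up to permutation), solve by back-substitution:
  V =
[[0, 1, 1],
 [1, 1, 0],
 [1, 0, 0]]
  V a = (7, 6, 3)
Solving gives a = (3, 3, 4).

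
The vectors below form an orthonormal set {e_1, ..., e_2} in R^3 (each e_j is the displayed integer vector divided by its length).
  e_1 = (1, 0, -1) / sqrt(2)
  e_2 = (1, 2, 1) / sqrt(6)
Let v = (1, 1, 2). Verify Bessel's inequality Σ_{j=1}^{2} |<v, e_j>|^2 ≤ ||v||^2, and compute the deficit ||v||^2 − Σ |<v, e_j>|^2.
Σ |<v, e_j>|^2 = 14/3; ||v||^2 = 6; deficit = 4/3

Write each e_j = u_j / sqrt(<u_j, u_j>) where u_j is the displayed integer vector. Then <v, e_j> = <v, u_j> / sqrt(<u_j, u_j>), so |<v, e_j>|^2 = <v, u_j>^2 / <u_j, u_j>.
Coefficients: <v, e_1> = -1/sqrt(2), <v, e_2> = 5/sqrt(6).
Square and sum: Σ |<v, e_j>|^2 = 14/3.
Compute ||v||^2 = v·v = 6.
Deficit = 6 − 14/3 = 4/3 ≥ 0, confirming Bessel's inequality. (The deficit equals ||v − Σ <v,e_j> e_j||^2, the squared distance from v to span{e_j}.)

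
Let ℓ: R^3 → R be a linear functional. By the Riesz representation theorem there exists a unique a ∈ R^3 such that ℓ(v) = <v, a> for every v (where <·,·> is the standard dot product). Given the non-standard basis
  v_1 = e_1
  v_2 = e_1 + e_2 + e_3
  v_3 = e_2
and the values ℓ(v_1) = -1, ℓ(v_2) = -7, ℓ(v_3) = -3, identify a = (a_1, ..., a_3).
a = (-1, -3, -3)

Write a = (a_1, ..., a_3) in the standard basis. For each basis vector v_i, ℓ(v_i) = <v_i, a> is a linear equation in the a_j's. Collect the n equations into a matrix system V a = ℓ, where row i of V is v_i (expressed in the standard basis). Since V is invertible (lower-triangular with 1s on the diagonal, up to permutation), solve by back-substitution:
  V =
[[1, 0, 0],
 [1, 1, 1],
 [0, 1, 0]]
  V a = (-1, -7, -3)
Solving gives a = (-1, -3, -3).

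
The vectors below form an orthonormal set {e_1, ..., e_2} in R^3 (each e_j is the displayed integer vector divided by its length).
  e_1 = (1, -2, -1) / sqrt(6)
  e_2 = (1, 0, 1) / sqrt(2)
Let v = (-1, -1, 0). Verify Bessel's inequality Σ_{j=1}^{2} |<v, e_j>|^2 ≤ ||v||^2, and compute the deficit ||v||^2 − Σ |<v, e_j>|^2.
Σ |<v, e_j>|^2 = 2/3; ||v||^2 = 2; deficit = 4/3

Write each e_j = u_j / sqrt(<u_j, u_j>) where u_j is the displayed integer vector. Then <v, e_j> = <v, u_j> / sqrt(<u_j, u_j>), so |<v, e_j>|^2 = <v, u_j>^2 / <u_j, u_j>.
Coefficients: <v, e_1> = 1/sqrt(6), <v, e_2> = -1/sqrt(2).
Square and sum: Σ |<v, e_j>|^2 = 2/3.
Compute ||v||^2 = v·v = 2.
Deficit = 2 − 2/3 = 4/3 ≥ 0, confirming Bessel's inequality. (The deficit equals ||v − Σ <v,e_j> e_j||^2, the squared distance from v to span{e_j}.)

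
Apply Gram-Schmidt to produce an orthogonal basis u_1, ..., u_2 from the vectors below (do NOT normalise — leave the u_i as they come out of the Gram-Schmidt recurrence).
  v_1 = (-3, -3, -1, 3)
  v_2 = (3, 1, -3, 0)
Orthogonal basis:
  u_1 = (-3, -3, -1, 3)
  u_2 = (57/28, 1/28, -93/28, 27/28)

Apply the Gram-Schmidt recurrence
  u_1 = v_1
  u_i = v_i − Σ_{j<i} ((v_i · u_j) / (u_j · u_j)) · u_j.

Step by step this gives:
  u_1 = (-3, -3, -1, 3)
  u_2 = (57/28, 1/28, -93/28, 27/28)

Orthogonality check:
  u_2 · u_1 = 0 (should be 0)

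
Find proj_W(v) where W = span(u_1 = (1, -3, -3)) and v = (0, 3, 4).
proj_W(v) = (-21/19, 63/19, 63/19)

Set up U = [u_1 | ... | u_1] ∈ R^(3×1). The projector onto W = col(U) is P = U (U^T U)^(-1) U^T.
Compute U^T U =
  [19],
and U^T v = (-21).
Solve U^T U · c = U^T v for the coefficients: c = (-21/19). The projection is proj_W(v) = U c.
Check: (v - proj_W(v)) · u_1 = 0  (should be 0).
Result: proj_W(v) = (-21/19, 63/19, 63/19).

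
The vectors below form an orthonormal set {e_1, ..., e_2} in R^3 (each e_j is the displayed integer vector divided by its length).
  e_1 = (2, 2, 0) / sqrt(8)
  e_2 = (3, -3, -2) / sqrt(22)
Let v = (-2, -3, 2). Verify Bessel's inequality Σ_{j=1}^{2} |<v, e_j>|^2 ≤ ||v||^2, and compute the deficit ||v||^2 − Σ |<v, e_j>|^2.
Σ |<v, e_j>|^2 = 138/11; ||v||^2 = 17; deficit = 49/11

Write each e_j = u_j / sqrt(<u_j, u_j>) where u_j is the displayed integer vector. Then <v, e_j> = <v, u_j> / sqrt(<u_j, u_j>), so |<v, e_j>|^2 = <v, u_j>^2 / <u_j, u_j>.
Coefficients: <v, e_1> = -10/sqrt(8), <v, e_2> = -1/sqrt(22).
Square and sum: Σ |<v, e_j>|^2 = 138/11.
Compute ||v||^2 = v·v = 17.
Deficit = 17 − 138/11 = 49/11 ≥ 0, confirming Bessel's inequality. (The deficit equals ||v − Σ <v,e_j> e_j||^2, the squared distance from v to span{e_j}.)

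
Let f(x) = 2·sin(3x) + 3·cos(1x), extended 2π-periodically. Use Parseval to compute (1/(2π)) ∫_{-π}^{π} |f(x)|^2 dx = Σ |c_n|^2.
Σ |c_n|^2 = 13/2

Expand |f|^2 and use orthogonality of {sin(nx), cos(mx)} on [-π, π]:
  ∫_{-π}^{π} sin(nx)^2 dx = π, ∫ cos(mx)^2 dx = π, and cross terms integrate to 0.
So ∫_{-π}^{π} f(x)^2 dx = 2^2 · π + 3^2 · π = (4 + 9)π.
Divide by 2π: (4 + 9)/2 = 13/2.
By Parseval, this equals Σ |c_n|^2.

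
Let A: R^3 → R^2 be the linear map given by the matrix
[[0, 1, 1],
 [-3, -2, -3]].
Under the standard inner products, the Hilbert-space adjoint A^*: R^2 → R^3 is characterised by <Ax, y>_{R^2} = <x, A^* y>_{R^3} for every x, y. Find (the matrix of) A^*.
A^* = A^T =
[[0, -3],
 [1, -2],
 [1, -3]]

For real matrices with standard dot products, the defining identity <Ax, y> = <x, A^* y> gives (Ax)^T y = x^T (A^*) y, i.e. x^T A^T y = x^T (A^*) y. Since this holds for all x, y, we must have A^* = A^T. Therefore
A^* =
[[0, -3],
 [1, -2],
 [1, -3]].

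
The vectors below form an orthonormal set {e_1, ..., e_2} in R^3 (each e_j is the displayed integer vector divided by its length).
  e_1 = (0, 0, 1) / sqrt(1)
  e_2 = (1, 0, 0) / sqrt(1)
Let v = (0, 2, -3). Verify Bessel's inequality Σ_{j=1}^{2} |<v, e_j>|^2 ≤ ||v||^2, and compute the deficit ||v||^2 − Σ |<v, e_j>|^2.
Σ |<v, e_j>|^2 = 9; ||v||^2 = 13; deficit = 4

Write each e_j = u_j / sqrt(<u_j, u_j>) where u_j is the displayed integer vector. Then <v, e_j> = <v, u_j> / sqrt(<u_j, u_j>), so |<v, e_j>|^2 = <v, u_j>^2 / <u_j, u_j>.
Coefficients: <v, e_1> = -3/sqrt(1), <v, e_2> = 0/sqrt(1).
Square and sum: Σ |<v, e_j>|^2 = 9.
Compute ||v||^2 = v·v = 13.
Deficit = 13 − 9 = 4 ≥ 0, confirming Bessel's inequality. (The deficit equals ||v − Σ <v,e_j> e_j||^2, the squared distance from v to span{e_j}.)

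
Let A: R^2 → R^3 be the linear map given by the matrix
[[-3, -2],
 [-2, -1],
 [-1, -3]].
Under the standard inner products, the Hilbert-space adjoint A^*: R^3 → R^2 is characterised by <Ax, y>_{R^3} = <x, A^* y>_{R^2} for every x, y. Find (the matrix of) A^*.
A^* = A^T =
[[-3, -2, -1],
 [-2, -1, -3]]

For real matrices with standard dot products, the defining identity <Ax, y> = <x, A^* y> gives (Ax)^T y = x^T (A^*) y, i.e. x^T A^T y = x^T (A^*) y. Since this holds for all x, y, we must have A^* = A^T. Therefore
A^* =
[[-3, -2, -1],
 [-2, -1, -3]].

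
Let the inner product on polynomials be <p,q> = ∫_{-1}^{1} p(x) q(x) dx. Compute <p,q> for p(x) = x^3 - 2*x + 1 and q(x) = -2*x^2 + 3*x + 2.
<p,q> = -2/15

Expand the product: p(x)·q(x) = -2*x^5 + 3*x^4 + 6*x^3 - 8*x^2 - x + 2.
∫_{-1}^{1} of each monomial x^k gives [2/(k+1) if k even, 0 if k odd]. Integrating term-by-term (or equivalently evaluating the antiderivative F(x) = -x^6/3 + 3*x^5/5 + 3*x^4/2 - 8*x^3/3 - x^2/2 + 2*x at the endpoints):
  F(1) − F(−1) = 3/5 − (11/15) = -2/15.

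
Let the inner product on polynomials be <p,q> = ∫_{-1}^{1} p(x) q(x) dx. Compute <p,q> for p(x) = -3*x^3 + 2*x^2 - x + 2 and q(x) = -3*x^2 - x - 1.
<p,q> = -148/15

Expand the product: p(x)·q(x) = 9*x^5 - 3*x^4 + 4*x^3 - 7*x^2 - x - 2.
∫_{-1}^{1} of each monomial x^k gives [2/(k+1) if k even, 0 if k odd]. Integrating term-by-term (or equivalently evaluating the antiderivative F(x) = 3*x^6/2 - 3*x^5/5 + x^4 - 7*x^3/3 - x^2/2 - 2*x at the endpoints):
  F(1) − F(−1) = -44/15 − (104/15) = -148/15.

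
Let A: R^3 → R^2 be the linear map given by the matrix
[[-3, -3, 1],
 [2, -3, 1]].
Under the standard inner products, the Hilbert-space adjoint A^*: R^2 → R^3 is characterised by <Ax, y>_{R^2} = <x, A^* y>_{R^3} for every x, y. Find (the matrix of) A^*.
A^* = A^T =
[[-3, 2],
 [-3, -3],
 [1, 1]]

For real matrices with standard dot products, the defining identity <Ax, y> = <x, A^* y> gives (Ax)^T y = x^T (A^*) y, i.e. x^T A^T y = x^T (A^*) y. Since this holds for all x, y, we must have A^* = A^T. Therefore
A^* =
[[-3, 2],
 [-3, -3],
 [1, 1]].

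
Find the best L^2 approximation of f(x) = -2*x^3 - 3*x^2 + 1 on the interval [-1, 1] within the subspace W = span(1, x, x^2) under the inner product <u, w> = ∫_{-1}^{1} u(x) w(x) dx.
g(x) = -3*x^2 - 6*x/5 + 1

The best approximation g ∈ W is the orthogonal projection of f onto W. Writing g = a_0 + a_1 x + a_2 x^2, the coefficients solve the normal equations G · a = b where
  G_{ij} = <φ_i, φ_j> and b_i = <f, φ_i>, with φ_0 = 1, φ_1 = x, φ_2 = x^2.
G =
  [2, 0, 2/3]
  [0, 2/3, 0]
  [2/3, 0, 2/5],
b = (0, -4/5, -8/15).
Solving gives a_0 = 1, a_1 = -6/5, a_2 = -3, so
  g(x) = -3*x^2 - 6*x/5 + 1.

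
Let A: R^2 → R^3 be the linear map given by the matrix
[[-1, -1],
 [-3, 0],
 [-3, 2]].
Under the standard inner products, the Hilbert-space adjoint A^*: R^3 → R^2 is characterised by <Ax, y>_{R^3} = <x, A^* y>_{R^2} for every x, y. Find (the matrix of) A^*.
A^* = A^T =
[[-1, -3, -3],
 [-1, 0, 2]]

For real matrices with standard dot products, the defining identity <Ax, y> = <x, A^* y> gives (Ax)^T y = x^T (A^*) y, i.e. x^T A^T y = x^T (A^*) y. Since this holds for all x, y, we must have A^* = A^T. Therefore
A^* =
[[-1, -3, -3],
 [-1, 0, 2]].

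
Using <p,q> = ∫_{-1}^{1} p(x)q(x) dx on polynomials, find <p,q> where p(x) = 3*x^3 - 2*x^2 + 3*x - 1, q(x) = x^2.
<p,q> = -22/15

Expand the product: p(x)·q(x) = 3*x^5 - 2*x^4 + 3*x^3 - x^2.
∫_{-1}^{1} of each monomial x^k gives [2/(k+1) if k even, 0 if k odd]. Integrating term-by-term (or equivalently evaluating the antiderivative F(x) = x^6/2 - 2*x^5/5 + 3*x^4/4 - x^3/3 at the endpoints):
  F(1) − F(−1) = 31/60 − (119/60) = -22/15.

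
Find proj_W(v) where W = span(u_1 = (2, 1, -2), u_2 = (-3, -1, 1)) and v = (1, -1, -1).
proj_W(v) = (2/3, 1/3, -2/3)

Set up U = [u_1 | ... | u_2] ∈ R^(3×2). The projector onto W = col(U) is P = U (U^T U)^(-1) U^T.
Compute U^T U =
  [9, -9]
  [-9, 11],
and U^T v = (3, -3).
Solve U^T U · c = U^T v for the coefficients: c = (1/3, 0). The projection is proj_W(v) = U c.
Check: (v - proj_W(v)) · u_1 = 0  (should be 0).
Check: (v - proj_W(v)) · u_2 = 0  (should be 0).
Result: proj_W(v) = (2/3, 1/3, -2/3).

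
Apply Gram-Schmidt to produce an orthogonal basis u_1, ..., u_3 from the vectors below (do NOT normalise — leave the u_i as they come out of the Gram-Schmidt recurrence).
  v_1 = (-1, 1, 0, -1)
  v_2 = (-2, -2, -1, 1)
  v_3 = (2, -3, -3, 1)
Orthogonal basis:
  u_1 = (-1, 1, 0, -1)
  u_2 = (-7/3, -5/3, -1, 2/3)
  u_3 = (28/29, -9/29, -75/29, -37/29)

Apply the Gram-Schmidt recurrence
  u_1 = v_1
  u_i = v_i − Σ_{j<i} ((v_i · u_j) / (u_j · u_j)) · u_j.

Step by step this gives:
  u_1 = (-1, 1, 0, -1)
  u_2 = (-7/3, -5/3, -1, 2/3)
  u_3 = (28/29, -9/29, -75/29, -37/29)

Orthogonality check:
  u_2 · u_1 = 0 (should be 0)
  u_3 · u_1 = 0 (should be 0)
  u_3 · u_2 = 0 (should be 0)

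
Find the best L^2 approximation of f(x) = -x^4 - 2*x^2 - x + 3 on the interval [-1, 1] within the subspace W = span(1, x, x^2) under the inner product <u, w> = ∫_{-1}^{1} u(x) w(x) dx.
g(x) = -20*x^2/7 - x + 108/35

The best approximation g ∈ W is the orthogonal projection of f onto W. Writing g = a_0 + a_1 x + a_2 x^2, the coefficients solve the normal equations G · a = b where
  G_{ij} = <φ_i, φ_j> and b_i = <f, φ_i>, with φ_0 = 1, φ_1 = x, φ_2 = x^2.
G =
  [2, 0, 2/3]
  [0, 2/3, 0]
  [2/3, 0, 2/5],
b = (64/15, -2/3, 32/35).
Solving gives a_0 = 108/35, a_1 = -1, a_2 = -20/7, so
  g(x) = -20*x^2/7 - x + 108/35.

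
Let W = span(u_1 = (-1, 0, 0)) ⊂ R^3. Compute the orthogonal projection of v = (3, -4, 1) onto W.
proj_W(v) = (3, 0, 0)

Set up U = [u_1 | ... | u_1] ∈ R^(3×1). The projector onto W = col(U) is P = U (U^T U)^(-1) U^T.
Compute U^T U =
  [1],
and U^T v = (-3).
Solve U^T U · c = U^T v for the coefficients: c = (-3). The projection is proj_W(v) = U c.
Check: (v - proj_W(v)) · u_1 = 0  (should be 0).
Result: proj_W(v) = (3, 0, 0).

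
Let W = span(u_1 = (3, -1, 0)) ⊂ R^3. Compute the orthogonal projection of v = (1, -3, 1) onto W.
proj_W(v) = (9/5, -3/5, 0)

Set up U = [u_1 | ... | u_1] ∈ R^(3×1). The projector onto W = col(U) is P = U (U^T U)^(-1) U^T.
Compute U^T U =
  [10],
and U^T v = (6).
Solve U^T U · c = U^T v for the coefficients: c = (3/5). The projection is proj_W(v) = U c.
Check: (v - proj_W(v)) · u_1 = 0  (should be 0).
Result: proj_W(v) = (9/5, -3/5, 0).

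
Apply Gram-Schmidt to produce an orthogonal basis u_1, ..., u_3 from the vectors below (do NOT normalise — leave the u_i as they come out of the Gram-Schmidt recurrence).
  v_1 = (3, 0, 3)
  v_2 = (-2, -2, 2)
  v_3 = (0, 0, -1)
Orthogonal basis:
  u_1 = (3, 0, 3)
  u_2 = (-2, -2, 2)
  u_3 = (1/6, -1/3, -1/6)

Apply the Gram-Schmidt recurrence
  u_1 = v_1
  u_i = v_i − Σ_{j<i} ((v_i · u_j) / (u_j · u_j)) · u_j.

Step by step this gives:
  u_1 = (3, 0, 3)
  u_2 = (-2, -2, 2)
  u_3 = (1/6, -1/3, -1/6)

Orthogonality check:
  u_2 · u_1 = 0 (should be 0)
  u_3 · u_1 = 0 (should be 0)
  u_3 · u_2 = 0 (should be 0)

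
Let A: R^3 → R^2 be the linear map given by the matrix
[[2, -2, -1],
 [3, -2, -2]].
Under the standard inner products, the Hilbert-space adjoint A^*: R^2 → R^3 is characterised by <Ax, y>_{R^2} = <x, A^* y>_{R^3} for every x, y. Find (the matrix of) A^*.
A^* = A^T =
[[2, 3],
 [-2, -2],
 [-1, -2]]

For real matrices with standard dot products, the defining identity <Ax, y> = <x, A^* y> gives (Ax)^T y = x^T (A^*) y, i.e. x^T A^T y = x^T (A^*) y. Since this holds for all x, y, we must have A^* = A^T. Therefore
A^* =
[[2, 3],
 [-2, -2],
 [-1, -2]].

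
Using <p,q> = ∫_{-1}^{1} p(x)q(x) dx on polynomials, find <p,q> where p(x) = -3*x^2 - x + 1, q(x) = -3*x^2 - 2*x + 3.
<p,q> = 44/15

Expand the product: p(x)·q(x) = 9*x^4 + 9*x^3 - 10*x^2 - 5*x + 3.
∫_{-1}^{1} of each monomial x^k gives [2/(k+1) if k even, 0 if k odd]. Integrating term-by-term (or equivalently evaluating the antiderivative F(x) = 9*x^5/5 + 9*x^4/4 - 10*x^3/3 - 5*x^2/2 + 3*x at the endpoints):
  F(1) − F(−1) = 73/60 − (-103/60) = 44/15.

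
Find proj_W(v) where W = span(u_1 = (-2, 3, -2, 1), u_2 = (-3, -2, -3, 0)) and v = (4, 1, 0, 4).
proj_W(v) = (307/180, 113/60, 307/180, 31/180)

Set up U = [u_1 | ... | u_2] ∈ R^(4×2). The projector onto W = col(U) is P = U (U^T U)^(-1) U^T.
Compute U^T U =
  [18, 6]
  [6, 22],
and U^T v = (-1, -14).
Solve U^T U · c = U^T v for the coefficients: c = (31/180, -41/60). The projection is proj_W(v) = U c.
Check: (v - proj_W(v)) · u_1 = 0  (should be 0).
Check: (v - proj_W(v)) · u_2 = 0  (should be 0).
Result: proj_W(v) = (307/180, 113/60, 307/180, 31/180).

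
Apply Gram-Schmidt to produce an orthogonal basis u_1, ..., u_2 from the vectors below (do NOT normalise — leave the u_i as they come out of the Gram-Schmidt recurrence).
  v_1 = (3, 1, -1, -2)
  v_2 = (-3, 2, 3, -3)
Orthogonal basis:
  u_1 = (3, 1, -1, -2)
  u_2 = (-11/5, 34/15, 41/15, -53/15)

Apply the Gram-Schmidt recurrence
  u_1 = v_1
  u_i = v_i − Σ_{j<i} ((v_i · u_j) / (u_j · u_j)) · u_j.

Step by step this gives:
  u_1 = (3, 1, -1, -2)
  u_2 = (-11/5, 34/15, 41/15, -53/15)

Orthogonality check:
  u_2 · u_1 = 0 (should be 0)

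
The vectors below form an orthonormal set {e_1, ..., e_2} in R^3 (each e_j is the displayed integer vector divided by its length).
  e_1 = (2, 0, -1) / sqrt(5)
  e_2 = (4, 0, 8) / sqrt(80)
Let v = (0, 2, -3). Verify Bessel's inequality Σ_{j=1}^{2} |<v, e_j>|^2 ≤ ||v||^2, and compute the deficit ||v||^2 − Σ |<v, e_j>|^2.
Σ |<v, e_j>|^2 = 9; ||v||^2 = 13; deficit = 4

Write each e_j = u_j / sqrt(<u_j, u_j>) where u_j is the displayed integer vector. Then <v, e_j> = <v, u_j> / sqrt(<u_j, u_j>), so |<v, e_j>|^2 = <v, u_j>^2 / <u_j, u_j>.
Coefficients: <v, e_1> = 3/sqrt(5), <v, e_2> = -24/sqrt(80).
Square and sum: Σ |<v, e_j>|^2 = 9.
Compute ||v||^2 = v·v = 13.
Deficit = 13 − 9 = 4 ≥ 0, confirming Bessel's inequality. (The deficit equals ||v − Σ <v,e_j> e_j||^2, the squared distance from v to span{e_j}.)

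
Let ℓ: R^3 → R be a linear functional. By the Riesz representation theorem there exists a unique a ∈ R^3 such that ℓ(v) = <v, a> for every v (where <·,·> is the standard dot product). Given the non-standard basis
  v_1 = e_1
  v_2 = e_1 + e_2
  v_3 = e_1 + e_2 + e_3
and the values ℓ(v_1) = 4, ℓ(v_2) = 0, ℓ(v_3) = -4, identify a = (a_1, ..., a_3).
a = (4, -4, -4)

Write a = (a_1, ..., a_3) in the standard basis. For each basis vector v_i, ℓ(v_i) = <v_i, a> is a linear equation in the a_j's. Collect the n equations into a matrix system V a = ℓ, where row i of V is v_i (expressed in the standard basis). Since V is invertible (lower-triangular with 1s on the diagonal, up to permutation), solve by back-substitution:
  V =
[[1, 0, 0],
 [1, 1, 0],
 [1, 1, 1]]
  V a = (4, 0, -4)
Solving gives a = (4, -4, -4).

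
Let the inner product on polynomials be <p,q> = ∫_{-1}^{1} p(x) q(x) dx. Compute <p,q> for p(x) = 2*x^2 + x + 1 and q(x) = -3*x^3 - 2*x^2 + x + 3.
<p,q> = 98/15

Expand the product: p(x)·q(x) = -6*x^5 - 7*x^4 - 3*x^3 + 5*x^2 + 4*x + 3.
∫_{-1}^{1} of each monomial x^k gives [2/(k+1) if k even, 0 if k odd]. Integrating term-by-term (or equivalently evaluating the antiderivative F(x) = -x^6 - 7*x^5/5 - 3*x^4/4 + 5*x^3/3 + 2*x^2 + 3*x at the endpoints):
  F(1) − F(−1) = 211/60 − (-181/60) = 98/15.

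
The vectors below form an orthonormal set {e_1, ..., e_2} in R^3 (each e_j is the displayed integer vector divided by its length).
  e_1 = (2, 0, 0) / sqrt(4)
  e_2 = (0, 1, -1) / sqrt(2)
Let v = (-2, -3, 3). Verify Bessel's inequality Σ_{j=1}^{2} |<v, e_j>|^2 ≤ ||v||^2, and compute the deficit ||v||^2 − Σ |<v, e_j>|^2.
Σ |<v, e_j>|^2 = 22; ||v||^2 = 22; deficit = 0

Write each e_j = u_j / sqrt(<u_j, u_j>) where u_j is the displayed integer vector. Then <v, e_j> = <v, u_j> / sqrt(<u_j, u_j>), so |<v, e_j>|^2 = <v, u_j>^2 / <u_j, u_j>.
Coefficients: <v, e_1> = -4/sqrt(4), <v, e_2> = -6/sqrt(2).
Square and sum: Σ |<v, e_j>|^2 = 22.
Compute ||v||^2 = v·v = 22.
Deficit = 22 − 22 = 0 ≥ 0, confirming Bessel's inequality. (The deficit equals ||v − Σ <v,e_j> e_j||^2, the squared distance from v to span{e_j}.)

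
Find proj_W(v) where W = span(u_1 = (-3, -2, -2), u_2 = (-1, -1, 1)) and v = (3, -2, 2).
proj_W(v) = (23/21, 8/21, 52/21)

Set up U = [u_1 | ... | u_2] ∈ R^(3×2). The projector onto W = col(U) is P = U (U^T U)^(-1) U^T.
Compute U^T U =
  [17, 3]
  [3, 3],
and U^T v = (-9, 1).
Solve U^T U · c = U^T v for the coefficients: c = (-5/7, 22/21). The projection is proj_W(v) = U c.
Check: (v - proj_W(v)) · u_1 = 0  (should be 0).
Check: (v - proj_W(v)) · u_2 = 0  (should be 0).
Result: proj_W(v) = (23/21, 8/21, 52/21).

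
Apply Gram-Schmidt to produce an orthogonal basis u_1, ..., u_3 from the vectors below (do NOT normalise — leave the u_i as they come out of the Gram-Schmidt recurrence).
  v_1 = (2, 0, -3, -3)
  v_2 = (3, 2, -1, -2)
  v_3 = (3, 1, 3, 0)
Orthogonal basis:
  u_1 = (2, 0, -3, -3)
  u_2 = (18/11, 2, 23/22, 1/22)
  u_3 = (22/19, -271/171, 212/171, -80/171)

Apply the Gram-Schmidt recurrence
  u_1 = v_1
  u_i = v_i − Σ_{j<i} ((v_i · u_j) / (u_j · u_j)) · u_j.

Step by step this gives:
  u_1 = (2, 0, -3, -3)
  u_2 = (18/11, 2, 23/22, 1/22)
  u_3 = (22/19, -271/171, 212/171, -80/171)

Orthogonality check:
  u_2 · u_1 = 0 (should be 0)
  u_3 · u_1 = 0 (should be 0)
  u_3 · u_2 = 0 (should be 0)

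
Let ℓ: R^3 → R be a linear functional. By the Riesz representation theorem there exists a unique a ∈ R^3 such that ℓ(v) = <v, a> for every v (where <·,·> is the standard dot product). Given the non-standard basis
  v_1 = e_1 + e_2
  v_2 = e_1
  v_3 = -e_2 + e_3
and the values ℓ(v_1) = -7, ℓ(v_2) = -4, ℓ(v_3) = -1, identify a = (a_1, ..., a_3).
a = (-4, -3, -4)

Write a = (a_1, ..., a_3) in the standard basis. For each basis vector v_i, ℓ(v_i) = <v_i, a> is a linear equation in the a_j's. Collect the n equations into a matrix system V a = ℓ, where row i of V is v_i (expressed in the standard basis). Since V is invertible (lower-triangular with 1s on the diagonal, up to permutation), solve by back-substitution:
  V =
[[1, 1, 0],
 [1, 0, 0],
 [0, -1, 1]]
  V a = (-7, -4, -1)
Solving gives a = (-4, -3, -4).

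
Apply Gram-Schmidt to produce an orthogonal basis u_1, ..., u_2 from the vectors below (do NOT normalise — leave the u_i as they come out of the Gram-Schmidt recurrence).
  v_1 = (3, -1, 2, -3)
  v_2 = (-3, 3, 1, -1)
Orthogonal basis:
  u_1 = (3, -1, 2, -3)
  u_2 = (-48/23, 62/23, 37/23, -44/23)

Apply the Gram-Schmidt recurrence
  u_1 = v_1
  u_i = v_i − Σ_{j<i} ((v_i · u_j) / (u_j · u_j)) · u_j.

Step by step this gives:
  u_1 = (3, -1, 2, -3)
  u_2 = (-48/23, 62/23, 37/23, -44/23)

Orthogonality check:
  u_2 · u_1 = 0 (should be 0)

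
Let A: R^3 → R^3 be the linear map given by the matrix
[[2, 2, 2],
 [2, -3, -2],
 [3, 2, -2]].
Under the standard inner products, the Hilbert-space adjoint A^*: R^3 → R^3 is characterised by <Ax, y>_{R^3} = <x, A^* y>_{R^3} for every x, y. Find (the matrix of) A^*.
A^* = A^T =
[[2, 2, 3],
 [2, -3, 2],
 [2, -2, -2]]

For real matrices with standard dot products, the defining identity <Ax, y> = <x, A^* y> gives (Ax)^T y = x^T (A^*) y, i.e. x^T A^T y = x^T (A^*) y. Since this holds for all x, y, we must have A^* = A^T. Therefore
A^* =
[[2, 2, 3],
 [2, -3, 2],
 [2, -2, -2]].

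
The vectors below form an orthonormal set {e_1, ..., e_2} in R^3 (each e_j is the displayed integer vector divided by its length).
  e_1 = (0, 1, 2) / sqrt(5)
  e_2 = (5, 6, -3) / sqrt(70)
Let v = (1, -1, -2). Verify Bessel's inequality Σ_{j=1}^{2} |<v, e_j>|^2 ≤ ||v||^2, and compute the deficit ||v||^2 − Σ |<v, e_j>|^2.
Σ |<v, e_j>|^2 = 75/14; ||v||^2 = 6; deficit = 9/14

Write each e_j = u_j / sqrt(<u_j, u_j>) where u_j is the displayed integer vector. Then <v, e_j> = <v, u_j> / sqrt(<u_j, u_j>), so |<v, e_j>|^2 = <v, u_j>^2 / <u_j, u_j>.
Coefficients: <v, e_1> = -5/sqrt(5), <v, e_2> = 5/sqrt(70).
Square and sum: Σ |<v, e_j>|^2 = 75/14.
Compute ||v||^2 = v·v = 6.
Deficit = 6 − 75/14 = 9/14 ≥ 0, confirming Bessel's inequality. (The deficit equals ||v − Σ <v,e_j> e_j||^2, the squared distance from v to span{e_j}.)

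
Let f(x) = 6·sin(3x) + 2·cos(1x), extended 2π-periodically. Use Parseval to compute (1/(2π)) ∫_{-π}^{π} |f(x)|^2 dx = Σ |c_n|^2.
Σ |c_n|^2 = 20

Expand |f|^2 and use orthogonality of {sin(nx), cos(mx)} on [-π, π]:
  ∫_{-π}^{π} sin(nx)^2 dx = π, ∫ cos(mx)^2 dx = π, and cross terms integrate to 0.
So ∫_{-π}^{π} f(x)^2 dx = 6^2 · π + 2^2 · π = (36 + 4)π.
Divide by 2π: (36 + 4)/2 = 20.
By Parseval, this equals Σ |c_n|^2.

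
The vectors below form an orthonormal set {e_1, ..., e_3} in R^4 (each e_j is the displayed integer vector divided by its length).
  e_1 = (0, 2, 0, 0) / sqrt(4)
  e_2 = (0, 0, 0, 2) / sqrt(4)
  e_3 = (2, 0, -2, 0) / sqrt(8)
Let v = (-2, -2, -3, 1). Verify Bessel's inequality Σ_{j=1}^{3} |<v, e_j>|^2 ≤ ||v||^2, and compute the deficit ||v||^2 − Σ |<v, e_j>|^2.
Σ |<v, e_j>|^2 = 11/2; ||v||^2 = 18; deficit = 25/2

Write each e_j = u_j / sqrt(<u_j, u_j>) where u_j is the displayed integer vector. Then <v, e_j> = <v, u_j> / sqrt(<u_j, u_j>), so |<v, e_j>|^2 = <v, u_j>^2 / <u_j, u_j>.
Coefficients: <v, e_1> = -4/sqrt(4), <v, e_2> = 2/sqrt(4), <v, e_3> = 2/sqrt(8).
Square and sum: Σ |<v, e_j>|^2 = 11/2.
Compute ||v||^2 = v·v = 18.
Deficit = 18 − 11/2 = 25/2 ≥ 0, confirming Bessel's inequality. (The deficit equals ||v − Σ <v,e_j> e_j||^2, the squared distance from v to span{e_j}.)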